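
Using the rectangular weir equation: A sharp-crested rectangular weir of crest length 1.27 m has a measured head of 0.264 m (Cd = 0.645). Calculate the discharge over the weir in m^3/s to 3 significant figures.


Approach: apply the rectangular weir equation, Q = (2/3)*Cd*L*sqrt(2g)*H^1.5.
Q = (2/3)*0.645*1.27*sqrt(2*9.81)*0.264^1.5 = 0.328 m^3/s
Therefore the discharge over the weir = 0.328 m^3/s.


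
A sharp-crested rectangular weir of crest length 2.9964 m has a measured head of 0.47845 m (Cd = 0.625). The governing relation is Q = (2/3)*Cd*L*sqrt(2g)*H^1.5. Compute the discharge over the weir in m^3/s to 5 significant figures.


Q = (2/3)*0.625*2.9964*sqrt(2*9.81)*0.47845^1.5 = 1.8302 m^3/s
Therefore the discharge over the weir = 1.8302 m^3/s.


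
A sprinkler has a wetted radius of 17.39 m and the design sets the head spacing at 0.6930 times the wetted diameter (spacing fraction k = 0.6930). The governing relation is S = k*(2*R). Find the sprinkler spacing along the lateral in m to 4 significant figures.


S = 0.6930 * (2 * 17.39) = 24.10 m
Therefore the sprinkler spacing along the lateral = 24.10 m.


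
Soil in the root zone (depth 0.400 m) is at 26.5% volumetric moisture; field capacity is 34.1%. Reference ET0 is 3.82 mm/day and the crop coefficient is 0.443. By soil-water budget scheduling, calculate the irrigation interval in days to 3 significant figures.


Approach: apply soil-water budget scheduling, SMD = (FC-theta)/100*depth*1000; ETc = ET0*Kc; interval = SMD/ETc.
Step 1 — soil moisture deficit:
  SMD = (34.1 - 26.5)/100 * 0.400 * 1000 = 30.400 mm
Step 2 — daily crop ET (ETc = ET0*Kc):
  ETc = 3.82 * 0.443 = 1.6923 mm/day
Step 3 — irrigation interval (SMD/ETc):
  interval = 30.400 / 1.6923 = 18.0 days
Therefore the irrigation interval = 18.0 days.


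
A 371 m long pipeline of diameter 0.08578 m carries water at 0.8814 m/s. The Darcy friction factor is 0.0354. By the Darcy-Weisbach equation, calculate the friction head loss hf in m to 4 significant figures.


Approach: apply the Darcy-Weisbach equation, hf = f*(L/D)*(v^2/(2g)).
hf = 0.0354 * (371/0.08578) * (0.8814^2 / (2*9.81))
hf = 6.062 m
Therefore the friction head loss hf = 6.062 m.


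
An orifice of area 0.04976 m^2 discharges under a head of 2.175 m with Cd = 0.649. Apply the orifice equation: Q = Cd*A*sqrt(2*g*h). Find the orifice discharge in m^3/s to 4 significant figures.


Q = 0.649 * 0.04976 * sqrt(2*9.81*2.175) = 0.2110 m^3/s
Therefore the orifice discharge = 0.2110 m^3/s.


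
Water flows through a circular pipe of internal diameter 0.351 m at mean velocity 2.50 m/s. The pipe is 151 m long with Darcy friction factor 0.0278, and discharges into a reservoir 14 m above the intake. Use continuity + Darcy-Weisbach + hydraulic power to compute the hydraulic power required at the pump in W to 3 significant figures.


Approach: apply continuity + Darcy-Weisbach + hydraulic power, Q = A*v; hf = f*(L/D)*(v^2/(2g)); H = static + hf; P = rho*g*Q*H.
Step 1 — flow rate (continuity, Q = A*v):
  A = pi*(0.351/2)^2 = 0.096762 m^2
  Q = 0.096762 * 2.50 = 0.24190 m^3/s
Step 2 — friction head loss (Darcy-Weisbach):
  hf = 0.0278 * (151/0.351) * (2.50^2 / (2*9.81))
  hf = 3.8097 m
Step 3 — total head: H = 14 + 3.8097 = 17.810 m
Step 4 — hydraulic power (P = rho*g*Q*H):
  P = 1000 * 9.81 * 0.24190 * 17.810 = 42300 W
Therefore the hydraulic power required at the pump = 42300 W.


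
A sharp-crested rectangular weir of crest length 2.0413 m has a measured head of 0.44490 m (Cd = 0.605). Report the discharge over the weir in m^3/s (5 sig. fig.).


Approach: apply the rectangular weir equation, Q = (2/3)*Cd*L*sqrt(2g)*H^1.5.
Q = (2/3)*0.605*2.0413*sqrt(2*9.81)*0.44490^1.5 = 1.0822 m^3/s
Therefore the discharge over the weir = 1.0822 m^3/s.


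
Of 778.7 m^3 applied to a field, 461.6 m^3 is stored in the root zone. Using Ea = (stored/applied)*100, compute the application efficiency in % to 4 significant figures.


Ea = (461.6/778.7)*100 = 59.28 %
Therefore the application efficiency = 59.28 %.


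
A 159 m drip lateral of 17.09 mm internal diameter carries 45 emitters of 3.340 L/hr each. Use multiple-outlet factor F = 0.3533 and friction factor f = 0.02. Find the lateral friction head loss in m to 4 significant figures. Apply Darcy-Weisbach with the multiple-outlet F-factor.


Approach: apply Darcy-Weisbach with the multiple-outlet F-factor, Q = n*q/(3600*1000) m^3/s; v = Q/A; hf = F*f*(L/D)*(v^2/(2g)).
Q = 45*3.340/(3600*1000) = 4.17500e-05 m^3/s
A = pi*(17.09e-3/2)^2 = 2.29390e-04 m^2, so v = Q/A = 0.182005 m/s
hf = 0.3533*0.02*(159/0.01709)*(0.182005^2/(2*9.81)) = 0.1110 m
Therefore the lateral friction head loss = 0.1110 m.


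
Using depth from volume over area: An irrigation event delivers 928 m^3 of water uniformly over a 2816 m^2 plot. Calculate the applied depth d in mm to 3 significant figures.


Approach: apply depth from volume over area, d = (V/A)*1000.
d = (928 / 2816) * 1000 = 330 mm
Therefore the applied depth d = 330 mm.


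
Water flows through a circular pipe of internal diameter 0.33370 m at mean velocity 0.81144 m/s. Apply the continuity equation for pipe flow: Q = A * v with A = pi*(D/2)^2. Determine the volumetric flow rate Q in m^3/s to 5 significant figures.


A = pi*(0.33370/2)^2 = 0.08745855 m^2
Q = 0.08745855 * 0.81144 = 0.070967 m^3/s
Therefore the volumetric flow rate Q = 0.070967 m^3/s.


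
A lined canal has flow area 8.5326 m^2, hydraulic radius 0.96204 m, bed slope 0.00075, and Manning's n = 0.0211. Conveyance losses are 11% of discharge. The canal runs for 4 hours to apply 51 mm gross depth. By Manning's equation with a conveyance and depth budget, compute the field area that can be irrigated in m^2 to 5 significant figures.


Approach: apply Manning's equation with a conveyance and depth budget, Q = (1/n)*A*R^(2/3)*S^(1/2); Q_field = Q*(1-loss); Area = Q_field*t/(d/1000).
Step 1 — canal discharge (Manning's equation):
  Q = (1/0.0211) * 8.5326 * 0.96204^(2/3) * 0.00075^(1/2) = 10.79257 m^3/s
Step 2 — delivered flow: Q_field = 10.79257*(1 - 11/100) = 9.605390 m^3/s
Step 3 — volume delivered: V = 9.605390 * 4*3600 = 138317.6 m^3
Step 4 — area served: A = V / (depth/1000) = 138317.6 / 0.051 = 2712100 m^2
Therefore the field area that can be irrigated = 2712100 m^2.


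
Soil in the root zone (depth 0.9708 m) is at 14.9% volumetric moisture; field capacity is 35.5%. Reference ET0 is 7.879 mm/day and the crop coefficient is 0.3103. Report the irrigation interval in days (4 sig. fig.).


Approach: apply soil-water budget scheduling, SMD = (FC-theta)/100*depth*1000; ETc = ET0*Kc; interval = SMD/ETc.
Step 1 — soil moisture deficit:
  SMD = (35.5 - 14.9)/100 * 0.9708 * 1000 = 199.985 mm
Step 2 — daily crop ET (ETc = ET0*Kc):
  ETc = 7.879 * 0.3103 = 2.44485 mm/day
Step 3 — irrigation interval (SMD/ETc):
  interval = 199.985 / 2.44485 = 81.80 days
Therefore the irrigation interval = 81.80 days.


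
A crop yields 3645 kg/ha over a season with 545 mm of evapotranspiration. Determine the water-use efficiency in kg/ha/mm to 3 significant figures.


Approach: apply the water-use efficiency ratio, WUE = yield/ET.
WUE = 3645 / 545 = 6.69 kg/ha/mm
Therefore the water-use efficiency = 6.69 kg/ha/mm.


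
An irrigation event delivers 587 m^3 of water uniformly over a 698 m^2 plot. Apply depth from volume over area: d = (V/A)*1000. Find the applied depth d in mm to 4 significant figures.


d = (587 / 698) * 1000 = 841.0 mm
Therefore the applied depth d = 841.0 mm.


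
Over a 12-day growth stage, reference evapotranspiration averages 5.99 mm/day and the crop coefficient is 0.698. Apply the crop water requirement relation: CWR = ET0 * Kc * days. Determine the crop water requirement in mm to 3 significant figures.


CWR = 5.99 * 0.698 * 12 = 50.2 mm
Therefore the crop water requirement = 50.2 mm.


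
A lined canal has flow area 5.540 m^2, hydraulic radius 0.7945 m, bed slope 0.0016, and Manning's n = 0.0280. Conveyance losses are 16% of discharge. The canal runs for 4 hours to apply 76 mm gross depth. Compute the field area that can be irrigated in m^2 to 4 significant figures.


Approach: apply Manning's equation with a conveyance and depth budget, Q = (1/n)*A*R^(2/3)*S^(1/2); Q_field = Q*(1-loss); Area = Q_field*t/(d/1000).
Step 1 — canal discharge (Manning's equation):
  Q = (1/0.0280) * 5.540 * 0.7945^(2/3) * 0.0016^(1/2) = 6.78903 m^3/s
Step 2 — delivered flow: Q_field = 6.78903*(1 - 16/100) = 5.70278 m^3/s
Step 3 — volume delivered: V = 5.70278 * 4*3600 = 82120.1 m^3
Step 4 — area served: A = V / (depth/1000) = 82120.1 / 0.076 = 1081000 m^2
Therefore the field area that can be irrigated = 1081000 m^2.


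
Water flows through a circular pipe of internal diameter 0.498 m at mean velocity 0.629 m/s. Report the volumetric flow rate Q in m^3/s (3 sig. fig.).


Approach: apply the continuity equation for pipe flow, Q = A * v with A = pi*(D/2)^2.
A = pi*(0.498/2)^2 = 0.19478 m^2
Q = 0.19478 * 0.629 = 0.123 m^3/s
Therefore the volumetric flow rate Q = 0.123 m^3/s.


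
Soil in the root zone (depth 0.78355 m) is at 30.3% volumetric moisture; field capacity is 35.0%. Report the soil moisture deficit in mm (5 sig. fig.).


Approach: apply the soil moisture deficit relation, SMD = (FC - theta)/100 * depth * 1000.
SMD = (35.0 - 30.3)/100 * 0.78355 * 1000 = 36.827 mm
Therefore the soil moisture deficit = 36.827 mm.


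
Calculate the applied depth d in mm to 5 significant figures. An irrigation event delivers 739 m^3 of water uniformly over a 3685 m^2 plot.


Approach: apply depth from volume over area, d = (V/A)*1000.
d = (739 / 3685) * 1000 = 200.54 mm
Therefore the applied depth d = 200.54 mm.


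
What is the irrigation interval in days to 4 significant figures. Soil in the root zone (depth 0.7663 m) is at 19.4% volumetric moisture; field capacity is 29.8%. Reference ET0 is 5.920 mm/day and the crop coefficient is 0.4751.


Approach: apply soil-water budget scheduling, SMD = (FC-theta)/100*depth*1000; ETc = ET0*Kc; interval = SMD/ETc.
Step 1 — soil moisture deficit:
  SMD = (29.8 - 19.4)/100 * 0.7663 * 1000 = 79.6952 mm
Step 2 — daily crop ET (ETc = ET0*Kc):
  ETc = 5.920 * 0.4751 = 2.81259 mm/day
Step 3 — irrigation interval (SMD/ETc):
  interval = 79.6952 / 2.81259 = 28.34 days
Therefore the irrigation interval = 28.34 days.


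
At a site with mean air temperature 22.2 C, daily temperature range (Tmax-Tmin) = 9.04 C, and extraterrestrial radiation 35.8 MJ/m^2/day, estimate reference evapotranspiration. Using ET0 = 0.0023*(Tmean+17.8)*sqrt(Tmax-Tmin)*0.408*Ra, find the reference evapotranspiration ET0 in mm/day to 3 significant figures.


ET0 = 0.0023*(22.2+17.8)*sqrt(9.04)*0.408*35.8 = 4.04 mm/day
Therefore the reference evapotranspiration ET0 = 4.04 mm/day.


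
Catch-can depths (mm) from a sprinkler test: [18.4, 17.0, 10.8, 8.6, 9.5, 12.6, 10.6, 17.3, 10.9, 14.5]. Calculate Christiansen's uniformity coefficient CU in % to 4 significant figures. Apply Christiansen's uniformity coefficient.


Approach: apply Christiansen's uniformity coefficient, CU = (1 - mean_abs_deviation/mean)*100.
mean = 13.0200 mm
mean |d_i - mean| = 3.02400 mm
CU = (1 - 3.02400/13.0200)*100 = 76.77 %
Therefore Christiansen's uniformity coefficient CU = 76.77 %.


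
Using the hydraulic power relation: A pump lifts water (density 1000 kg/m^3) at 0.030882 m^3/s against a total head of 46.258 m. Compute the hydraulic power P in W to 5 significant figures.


Approach: apply the hydraulic power relation, P = rho*g*Q*H.
P = 1000 * 9.81 * 0.030882 * 46.258 = 14014 W
Therefore the hydraulic power P = 14014 W.


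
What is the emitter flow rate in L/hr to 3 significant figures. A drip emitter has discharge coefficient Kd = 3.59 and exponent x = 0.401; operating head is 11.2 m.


Approach: apply the emitter characteristic equation, q = Kd * h^x.
q = 3.59 * 11.2^0.401 = 9.46 L/hr
Therefore the emitter flow rate = 9.46 L/hr.


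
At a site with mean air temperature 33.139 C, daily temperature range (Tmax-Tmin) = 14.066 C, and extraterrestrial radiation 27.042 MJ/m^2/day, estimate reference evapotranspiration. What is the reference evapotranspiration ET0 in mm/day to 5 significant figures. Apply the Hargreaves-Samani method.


Approach: apply the Hargreaves-Samani method, ET0 = 0.0023*(Tmean+17.8)*sqrt(Tmax-Tmin)*0.408*Ra.
ET0 = 0.0023*(33.139+17.8)*sqrt(14.066)*0.408*27.042 = 4.8480 mm/day
Therefore the reference evapotranspiration ET0 = 4.8480 mm/day.


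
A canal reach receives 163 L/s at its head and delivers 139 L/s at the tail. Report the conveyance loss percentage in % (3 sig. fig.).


Approach: apply the conveyance loss ratio, loss% = ((Q_head - Q_tail)/Q_head)*100.
loss = ((163 - 139)/163)*100 = 14.7 %
Therefore the conveyance loss percentage = 14.7 %.


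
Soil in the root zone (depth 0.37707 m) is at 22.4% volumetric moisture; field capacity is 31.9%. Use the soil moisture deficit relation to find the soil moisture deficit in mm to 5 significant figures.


Approach: apply the soil moisture deficit relation, SMD = (FC - theta)/100 * depth * 1000.
SMD = (31.9 - 22.4)/100 * 0.37707 * 1000 = 35.822 mm
Therefore the soil moisture deficit = 35.822 mm.


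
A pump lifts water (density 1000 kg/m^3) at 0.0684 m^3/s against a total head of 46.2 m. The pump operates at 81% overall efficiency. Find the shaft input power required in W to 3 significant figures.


Approach: apply hydraulic power then efficiency conversion, P = rho*g*Q*H; P_in = P/eta.
Step 1 — hydraulic power (P = rho*g*Q*H):
  P = 1000 * 9.81 * 0.0684 * 46.2 = 31000 W
Step 2 — input power: P_in = P/eta = 31000 / 0.81 = 38300 W
Therefore the shaft input power required = 38300 W.


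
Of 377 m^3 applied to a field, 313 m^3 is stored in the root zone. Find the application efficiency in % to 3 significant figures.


Approach: apply the application efficiency ratio, Ea = (stored/applied)*100.
Ea = (313/377)*100 = 83.0 %
Therefore the application efficiency = 83.0 %.


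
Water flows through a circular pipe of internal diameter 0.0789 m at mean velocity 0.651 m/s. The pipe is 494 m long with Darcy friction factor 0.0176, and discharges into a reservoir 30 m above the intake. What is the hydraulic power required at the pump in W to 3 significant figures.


Approach: apply continuity + Darcy-Weisbach + hydraulic power, Q = A*v; hf = f*(L/D)*(v^2/(2g)); H = static + hf; P = rho*g*Q*H.
Step 1 — flow rate (continuity, Q = A*v):
  A = pi*(0.0789/2)^2 = 0.0048893 m^2
  Q = 0.0048893 * 0.651 = 0.0031829 m^3/s
Step 2 — friction head loss (Darcy-Weisbach):
  hf = 0.0176 * (494/0.0789) * (0.651^2 / (2*9.81))
  hf = 2.3803 m
Step 3 — total head: H = 30 + 2.3803 = 32.380 m
Step 4 — hydraulic power (P = rho*g*Q*H):
  P = 1000 * 9.81 * 0.0031829 * 32.380 = 1010 W
Therefore the hydraulic power required at the pump = 1010 W.


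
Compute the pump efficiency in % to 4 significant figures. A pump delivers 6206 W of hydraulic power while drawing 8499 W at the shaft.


Approach: apply the efficiency ratio, eta = (P_out/P_in)*100.
eta = (6206 / 8499) * 100 = 73.02 %
Therefore the pump efficiency = 73.02 %.


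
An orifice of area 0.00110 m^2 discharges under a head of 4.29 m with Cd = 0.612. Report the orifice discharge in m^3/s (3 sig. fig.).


Approach: apply the orifice equation, Q = Cd*A*sqrt(2*g*h).
Q = 0.612 * 0.00110 * sqrt(2*9.81*4.29) = 0.00618 m^3/s
Therefore the orifice discharge = 0.00618 m^3/s.


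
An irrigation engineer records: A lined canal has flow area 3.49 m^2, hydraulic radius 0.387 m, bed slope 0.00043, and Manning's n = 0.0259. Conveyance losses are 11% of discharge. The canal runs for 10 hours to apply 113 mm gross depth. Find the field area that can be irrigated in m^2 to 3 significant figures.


Approach: apply Manning's equation with a conveyance and depth budget, Q = (1/n)*A*R^(2/3)*S^(1/2); Q_field = Q*(1-loss); Area = Q_field*t/(d/1000).
Step 1 — canal discharge (Manning's equation):
  Q = (1/0.0259) * 3.49 * 0.387^(2/3) * 0.00043^(1/2) = 1.4839 m^3/s
Step 2 — delivered flow: Q_field = 1.4839*(1 - 11/100) = 1.3207 m^3/s
Step 3 — volume delivered: V = 1.3207 * 10*3600 = 47544 m^3
Step 4 — area served: A = V / (depth/1000) = 47544 / 0.113 = 421000 m^2
Therefore the field area that can be irrigated = 421000 m^2.


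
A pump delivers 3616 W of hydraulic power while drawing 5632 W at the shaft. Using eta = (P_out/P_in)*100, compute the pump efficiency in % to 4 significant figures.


eta = (3616 / 5632) * 100 = 64.20 %
Therefore the pump efficiency = 64.20 %.


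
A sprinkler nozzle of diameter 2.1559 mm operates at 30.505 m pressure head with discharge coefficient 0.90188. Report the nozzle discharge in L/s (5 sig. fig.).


Approach: apply the orifice equation, Q = Cd*A*sqrt(2*g*h), A = pi*(d/2)^2.
A = pi*(2.1559e-3/2)^2 = 3.650456e-06 m^2
Q = 0.90188 * 3.650456e-06 * sqrt(2*9.81*30.505) * 1000 = 0.080544 L/s
Therefore the nozzle discharge = 0.080544 L/s.


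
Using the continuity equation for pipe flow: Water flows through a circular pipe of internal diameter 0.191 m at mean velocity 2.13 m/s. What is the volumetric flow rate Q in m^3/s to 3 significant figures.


Approach: apply the continuity equation for pipe flow, Q = A * v with A = pi*(D/2)^2.
A = pi*(0.191/2)^2 = 0.028652 m^2
Q = 0.028652 * 2.13 = 0.0610 m^3/s
Therefore the volumetric flow rate Q = 0.0610 m^3/s.


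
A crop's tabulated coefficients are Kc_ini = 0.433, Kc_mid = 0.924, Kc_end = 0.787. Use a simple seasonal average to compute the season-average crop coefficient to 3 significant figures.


Approach: apply a simple seasonal average, Kc_avg = (Kc_ini + Kc_mid + Kc_end)/3.
Kc_avg = (0.433 + 0.924 + 0.787)/3 = 0.715
Therefore the season-average crop coefficient = 0.715.


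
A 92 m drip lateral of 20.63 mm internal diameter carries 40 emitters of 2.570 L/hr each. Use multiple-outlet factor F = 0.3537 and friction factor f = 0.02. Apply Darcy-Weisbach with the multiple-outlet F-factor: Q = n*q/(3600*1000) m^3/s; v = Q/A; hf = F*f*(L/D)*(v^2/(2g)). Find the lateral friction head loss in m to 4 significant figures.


Q = 40*2.570/(3600*1000) = 2.85556e-05 m^3/s
A = pi*(20.63e-3/2)^2 = 3.34263e-04 m^2, so v = Q/A = 0.0854284 m/s
hf = 0.3537*0.02*(92/0.02063)*(0.0854284^2/(2*9.81)) = 0.01173 m
Therefore the lateral friction head loss = 0.01173 m.


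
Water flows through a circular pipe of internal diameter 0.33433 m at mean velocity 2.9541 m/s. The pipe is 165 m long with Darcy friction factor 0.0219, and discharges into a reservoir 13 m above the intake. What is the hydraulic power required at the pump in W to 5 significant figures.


Approach: apply continuity + Darcy-Weisbach + hydraulic power, Q = A*v; hf = f*(L/D)*(v^2/(2g)); H = static + hf; P = rho*g*Q*H.
Step 1 — flow rate (continuity, Q = A*v):
  A = pi*(0.33433/2)^2 = 0.08778910 m^2
  Q = 0.08778910 * 2.9541 = 0.2593378 m^3/s
Step 2 — friction head loss (Darcy-Weisbach):
  hf = 0.0219 * (165/0.33433) * (2.9541^2 / (2*9.81))
  hf = 4.807332 m
Step 3 — total head: H = 13 + 4.807332 = 17.80733 m
Step 4 — hydraulic power (P = rho*g*Q*H):
  P = 1000 * 9.81 * 0.2593378 * 17.80733 = 45304 W
Therefore the hydraulic power required at the pump = 45304 W.


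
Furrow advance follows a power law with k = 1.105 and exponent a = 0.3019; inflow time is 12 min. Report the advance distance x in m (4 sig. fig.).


Approach: apply the power-law advance function, x = k*t^a.
x = 1.105 * 12^0.3019 = 2.340 m
Therefore the advance distance x = 2.340 m.


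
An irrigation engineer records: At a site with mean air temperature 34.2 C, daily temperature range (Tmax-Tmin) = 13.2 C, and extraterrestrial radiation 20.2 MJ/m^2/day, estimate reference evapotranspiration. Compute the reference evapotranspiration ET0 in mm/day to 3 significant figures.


Approach: apply the Hargreaves-Samani method, ET0 = 0.0023*(Tmean+17.8)*sqrt(Tmax-Tmin)*0.408*Ra.
ET0 = 0.0023*(34.2+17.8)*sqrt(13.2)*0.408*20.2 = 3.58 mm/day
Therefore the reference evapotranspiration ET0 = 3.58 mm/day.


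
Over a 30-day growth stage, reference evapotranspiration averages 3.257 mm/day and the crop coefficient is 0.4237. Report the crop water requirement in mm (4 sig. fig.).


Approach: apply the crop water requirement relation, CWR = ET0 * Kc * days.
CWR = 3.257 * 0.4237 * 30 = 41.40 mm
Therefore the crop water requirement = 41.40 mm.


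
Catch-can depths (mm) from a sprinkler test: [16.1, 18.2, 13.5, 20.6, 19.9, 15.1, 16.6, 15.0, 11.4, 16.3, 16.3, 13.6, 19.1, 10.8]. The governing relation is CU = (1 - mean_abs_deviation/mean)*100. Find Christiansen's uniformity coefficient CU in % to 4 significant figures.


mean = 15.8929 mm
mean |d_i - mean| = 2.27959 mm
CU = (1 - 2.27959/15.8929)*100 = 85.66 %
Therefore Christiansen's uniformity coefficient CU = 85.66 %.


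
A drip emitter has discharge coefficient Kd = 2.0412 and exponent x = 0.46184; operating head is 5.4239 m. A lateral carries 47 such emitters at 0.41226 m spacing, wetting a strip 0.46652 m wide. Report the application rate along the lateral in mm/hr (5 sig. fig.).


Approach: apply the emitter equation with a lateral mass balance, q = Kd*h^x; Q = n*q; rate = Q/(n*spacing*width).
Step 1 — single emitter flow (q = Kd*h^x):
  q = 2.0412 * 5.4239^0.46184 = 4.456768 L/hr
Step 2 — total lateral flow: Q = 47 * 4.456768 = 209.4681 L/hr
Step 3 — wetted area: A = 47 * 0.41226 * 0.46652 = 9.039394 m^2
Step 4 — application rate: Q/A = 209.4681/9.039394 = 23.173 mm/hr
Therefore the application rate along the lateral = 23.173 mm/hr.


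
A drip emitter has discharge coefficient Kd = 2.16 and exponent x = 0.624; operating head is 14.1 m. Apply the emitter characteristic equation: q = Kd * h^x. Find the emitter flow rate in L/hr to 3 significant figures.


q = 2.16 * 14.1^0.624 = 11.3 L/hr
Therefore the emitter flow rate = 11.3 L/hr.


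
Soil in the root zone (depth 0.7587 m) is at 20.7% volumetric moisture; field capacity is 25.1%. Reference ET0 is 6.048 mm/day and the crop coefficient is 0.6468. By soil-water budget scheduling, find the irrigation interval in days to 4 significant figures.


Approach: apply soil-water budget scheduling, SMD = (FC-theta)/100*depth*1000; ETc = ET0*Kc; interval = SMD/ETc.
Step 1 — soil moisture deficit:
  SMD = (25.1 - 20.7)/100 * 0.7587 * 1000 = 33.3828 mm
Step 2 — daily crop ET (ETc = ET0*Kc):
  ETc = 6.048 * 0.6468 = 3.91185 mm/day
Step 3 — irrigation interval (SMD/ETc):
  interval = 33.3828 / 3.91185 = 8.534 days
Therefore the irrigation interval = 8.534 days.


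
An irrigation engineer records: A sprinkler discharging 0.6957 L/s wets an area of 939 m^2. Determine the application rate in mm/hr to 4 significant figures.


Approach: apply the application rate relation, rate = (Q/A)*3600.
rate = (0.6957 / 939) * 3600 = 2.667 mm/hr
Therefore the application rate = 2.667 mm/hr.


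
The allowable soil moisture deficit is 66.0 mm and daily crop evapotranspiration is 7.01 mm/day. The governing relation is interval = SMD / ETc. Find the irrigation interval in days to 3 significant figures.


interval = 66.0 / 7.01 = 9.42 days
Therefore the irrigation interval = 9.42 days.


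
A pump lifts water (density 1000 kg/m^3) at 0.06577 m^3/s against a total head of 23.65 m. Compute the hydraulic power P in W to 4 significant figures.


Approach: apply the hydraulic power relation, P = rho*g*Q*H.
P = 1000 * 9.81 * 0.06577 * 23.65 = 15260 W
Therefore the hydraulic power P = 15260 W.


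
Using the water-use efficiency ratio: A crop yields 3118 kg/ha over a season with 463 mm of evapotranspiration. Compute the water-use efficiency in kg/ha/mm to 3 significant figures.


Approach: apply the water-use efficiency ratio, WUE = yield/ET.
WUE = 3118 / 463 = 6.73 kg/ha/mm
Therefore the water-use efficiency = 6.73 kg/ha/mm.


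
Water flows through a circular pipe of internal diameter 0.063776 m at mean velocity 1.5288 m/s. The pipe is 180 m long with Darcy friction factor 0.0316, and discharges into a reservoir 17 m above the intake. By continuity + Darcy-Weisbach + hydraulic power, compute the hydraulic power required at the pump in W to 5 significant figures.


Approach: apply continuity + Darcy-Weisbach + hydraulic power, Q = A*v; hf = f*(L/D)*(v^2/(2g)); H = static + hf; P = rho*g*Q*H.
Step 1 — flow rate (continuity, Q = A*v):
  A = pi*(0.063776/2)^2 = 0.003194511 m^2
  Q = 0.003194511 * 1.5288 = 0.004883769 m^3/s
Step 2 — friction head loss (Darcy-Weisbach):
  hf = 0.0316 * (180/0.063776) * (1.5288^2 / (2*9.81))
  hf = 10.62441 m
Step 3 — total head: H = 17 + 10.62441 = 27.62441 m
Step 4 — hydraulic power (P = rho*g*Q*H):
  P = 1000 * 9.81 * 0.004883769 * 27.62441 = 1323.5 W
Therefore the hydraulic power required at the pump = 1323.5 W.


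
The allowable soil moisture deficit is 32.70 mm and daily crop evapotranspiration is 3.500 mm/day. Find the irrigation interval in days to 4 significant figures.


Approach: apply the irrigation interval relation, interval = SMD / ETc.
interval = 32.70 / 3.500 = 9.343 days
Therefore the irrigation interval = 9.343 days.


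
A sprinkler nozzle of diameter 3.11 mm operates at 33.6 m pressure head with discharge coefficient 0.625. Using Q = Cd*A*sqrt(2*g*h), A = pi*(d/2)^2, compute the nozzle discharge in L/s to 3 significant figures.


A = pi*(3.11e-3/2)^2 = 7.5964e-06 m^2
Q = 0.625 * 7.5964e-06 * sqrt(2*9.81*33.6) * 1000 = 0.122 L/s
Therefore the nozzle discharge = 0.122 L/s.


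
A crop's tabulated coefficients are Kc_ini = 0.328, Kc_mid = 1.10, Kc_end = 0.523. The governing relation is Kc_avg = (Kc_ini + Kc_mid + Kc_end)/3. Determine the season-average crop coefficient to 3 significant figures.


Kc_avg = (0.328 + 1.10 + 0.523)/3 = 0.650
Therefore the season-average crop coefficient = 0.650.


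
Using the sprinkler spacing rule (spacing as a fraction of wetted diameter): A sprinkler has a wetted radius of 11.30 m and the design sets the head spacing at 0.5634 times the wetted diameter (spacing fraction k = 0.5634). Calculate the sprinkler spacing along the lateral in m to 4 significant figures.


Approach: apply the sprinkler spacing rule (spacing as a fraction of wetted diameter), S = k*(2*R).
S = 0.5634 * (2 * 11.30) = 12.73 m
Therefore the sprinkler spacing along the lateral = 12.73 m.


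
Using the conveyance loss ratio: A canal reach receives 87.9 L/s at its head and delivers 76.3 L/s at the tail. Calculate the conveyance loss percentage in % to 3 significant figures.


Approach: apply the conveyance loss ratio, loss% = ((Q_head - Q_tail)/Q_head)*100.
loss = ((87.9 - 76.3)/87.9)*100 = 13.2 %
Therefore the conveyance loss percentage = 13.2 %.


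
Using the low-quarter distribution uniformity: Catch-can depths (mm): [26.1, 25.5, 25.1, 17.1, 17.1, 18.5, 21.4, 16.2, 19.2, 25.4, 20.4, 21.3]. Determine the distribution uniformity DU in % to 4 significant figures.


Approach: apply the low-quarter distribution uniformity, DU = (mean of lowest quarter of readings / overall mean)*100.
sorted lowest 3 of 12: [16.2, 17.1, 17.1] -> mean = 16.8000 mm
overall mean = 21.1083 mm
DU = (16.8000/21.1083)*100 = 79.59 %
Therefore the distribution uniformity DU = 79.59 %.


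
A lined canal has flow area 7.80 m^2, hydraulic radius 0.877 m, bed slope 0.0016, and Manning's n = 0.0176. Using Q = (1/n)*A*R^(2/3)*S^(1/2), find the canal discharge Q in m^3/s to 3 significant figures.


Q = (1/0.0176) * 7.80 * 0.877^(2/3) * 0.0016^(1/2) = 16.2 m^3/s
Therefore the canal discharge Q = 16.2 m^3/s.


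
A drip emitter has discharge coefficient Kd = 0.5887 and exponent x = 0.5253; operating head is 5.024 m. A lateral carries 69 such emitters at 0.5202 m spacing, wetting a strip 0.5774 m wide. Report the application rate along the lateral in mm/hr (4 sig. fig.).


Approach: apply the emitter equation with a lateral mass balance, q = Kd*h^x; Q = n*q; rate = Q/(n*spacing*width).
Step 1 — single emitter flow (q = Kd*h^x):
  q = 0.5887 * 5.024^0.5253 = 1.37453 L/hr
Step 2 — total lateral flow: Q = 69 * 1.37453 = 94.8428 L/hr
Step 3 — wetted area: A = 69 * 0.5202 * 0.5774 = 20.7251 m^2
Step 4 — application rate: Q/A = 94.8428/20.7251 = 4.576 mm/hr
Therefore the application rate along the lateral = 4.576 mm/hr.


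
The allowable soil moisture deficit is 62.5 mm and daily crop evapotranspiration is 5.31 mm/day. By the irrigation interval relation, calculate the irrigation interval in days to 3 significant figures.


Approach: apply the irrigation interval relation, interval = SMD / ETc.
interval = 62.5 / 5.31 = 11.8 days
Therefore the irrigation interval = 11.8 days.


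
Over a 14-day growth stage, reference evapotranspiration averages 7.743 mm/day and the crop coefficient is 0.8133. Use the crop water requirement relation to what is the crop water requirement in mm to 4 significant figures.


Approach: apply the crop water requirement relation, CWR = ET0 * Kc * days.
CWR = 7.743 * 0.8133 * 14 = 88.16 mm
Therefore the crop water requirement = 88.16 mm.


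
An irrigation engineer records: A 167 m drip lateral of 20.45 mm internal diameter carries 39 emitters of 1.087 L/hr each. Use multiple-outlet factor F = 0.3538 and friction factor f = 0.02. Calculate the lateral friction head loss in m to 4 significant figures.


Approach: apply Darcy-Weisbach with the multiple-outlet F-factor, Q = n*q/(3600*1000) m^3/s; v = Q/A; hf = F*f*(L/D)*(v^2/(2g)).
Q = 39*1.087/(3600*1000) = 1.17758e-05 m^3/s
A = pi*(20.45e-3/2)^2 = 3.28455e-04 m^2, so v = Q/A = 0.0358521 m/s
hf = 0.3538*0.02*(167/0.02045)*(0.0358521^2/(2*9.81)) = 0.003786 m
Therefore the lateral friction head loss = 0.003786 m.


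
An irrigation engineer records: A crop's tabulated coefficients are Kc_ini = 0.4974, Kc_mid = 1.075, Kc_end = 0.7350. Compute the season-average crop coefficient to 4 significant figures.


Approach: apply a simple seasonal average, Kc_avg = (Kc_ini + Kc_mid + Kc_end)/3.
Kc_avg = (0.4974 + 1.075 + 0.7350)/3 = 0.7691
Therefore the season-average crop coefficient = 0.7691.


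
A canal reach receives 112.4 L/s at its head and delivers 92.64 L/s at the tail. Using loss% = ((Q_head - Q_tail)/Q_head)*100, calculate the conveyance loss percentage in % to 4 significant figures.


loss = ((112.4 - 92.64)/112.4)*100 = 17.58 %
Therefore the conveyance loss percentage = 17.58 %.


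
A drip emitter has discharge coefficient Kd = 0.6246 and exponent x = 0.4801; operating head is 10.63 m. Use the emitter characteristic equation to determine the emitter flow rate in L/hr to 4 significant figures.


Approach: apply the emitter characteristic equation, q = Kd * h^x.
q = 0.6246 * 10.63^0.4801 = 1.943 L/hr
Therefore the emitter flow rate = 1.943 L/hr.


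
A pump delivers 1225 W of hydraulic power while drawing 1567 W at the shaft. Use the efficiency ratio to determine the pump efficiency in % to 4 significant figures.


Approach: apply the efficiency ratio, eta = (P_out/P_in)*100.
eta = (1225 / 1567) * 100 = 78.17 %
Therefore the pump efficiency = 78.17 %.


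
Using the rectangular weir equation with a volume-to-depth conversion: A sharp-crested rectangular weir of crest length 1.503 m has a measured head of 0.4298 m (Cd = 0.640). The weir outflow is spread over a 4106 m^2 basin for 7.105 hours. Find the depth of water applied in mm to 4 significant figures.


Approach: apply the rectangular weir equation with a volume-to-depth conversion, Q = (2/3)*Cd*L*sqrt(2g)*H^1.5; d = Q*t/A * 1000.
Step 1 — weir discharge:
  Q = (2/3)*0.640*1.503*sqrt(2*9.81)*0.4298^1.5 = 0.800381 m^3/s
Step 2 — volume: V = 0.800381 * 7.105*3600 = 20472.1 m^3
Step 3 — depth: d = V/A * 1000 = 20472.1/4106 * 1000 = 4986 mm
Therefore the depth of water applied = 4986 mm.


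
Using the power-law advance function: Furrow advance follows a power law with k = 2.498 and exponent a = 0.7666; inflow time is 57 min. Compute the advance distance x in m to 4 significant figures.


Approach: apply the power-law advance function, x = k*t^a.
x = 2.498 * 57^0.7666 = 55.42 m
Therefore the advance distance x = 55.42 m.


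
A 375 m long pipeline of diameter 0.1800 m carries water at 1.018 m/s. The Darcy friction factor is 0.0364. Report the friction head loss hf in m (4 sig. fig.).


Approach: apply the Darcy-Weisbach equation, hf = f*(L/D)*(v^2/(2g)).
hf = 0.0364 * (375/0.1800) * (1.018^2 / (2*9.81))
hf = 4.005 m
Therefore the friction head loss hf = 4.005 m.


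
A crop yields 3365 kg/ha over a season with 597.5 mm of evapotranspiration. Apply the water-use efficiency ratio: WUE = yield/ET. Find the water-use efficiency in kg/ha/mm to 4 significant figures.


WUE = 3365 / 597.5 = 5.632 kg/ha/mm
Therefore the water-use efficiency = 5.632 kg/ha/mm.


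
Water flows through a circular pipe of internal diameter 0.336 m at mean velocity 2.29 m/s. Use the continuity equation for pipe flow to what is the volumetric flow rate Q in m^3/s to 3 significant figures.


Approach: apply the continuity equation for pipe flow, Q = A * v with A = pi*(D/2)^2.
A = pi*(0.336/2)^2 = 0.088668 m^2
Q = 0.088668 * 2.29 = 0.203 m^3/s
Therefore the volumetric flow rate Q = 0.203 m^3/s.


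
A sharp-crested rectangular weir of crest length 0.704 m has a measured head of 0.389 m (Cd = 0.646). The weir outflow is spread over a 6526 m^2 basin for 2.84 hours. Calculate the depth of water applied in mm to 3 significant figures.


Approach: apply the rectangular weir equation with a volume-to-depth conversion, Q = (2/3)*Cd*L*sqrt(2g)*H^1.5; d = Q*t/A * 1000.
Step 1 — weir discharge:
  Q = (2/3)*0.646*0.704*sqrt(2*9.81)*0.389^1.5 = 0.32583 m^3/s
Step 2 — volume: V = 0.32583 * 2.84*3600 = 3331.3 m^3
Step 3 — depth: d = V/A * 1000 = 3331.3/6526 * 1000 = 510 mm
Therefore the depth of water applied = 510 mm.


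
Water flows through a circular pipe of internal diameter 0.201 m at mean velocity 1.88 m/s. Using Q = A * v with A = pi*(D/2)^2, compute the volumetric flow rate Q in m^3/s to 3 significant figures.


A = pi*(0.201/2)^2 = 0.031731 m^2
Q = 0.031731 * 1.88 = 0.0597 m^3/s
Therefore the volumetric flow rate Q = 0.0597 m^3/s.


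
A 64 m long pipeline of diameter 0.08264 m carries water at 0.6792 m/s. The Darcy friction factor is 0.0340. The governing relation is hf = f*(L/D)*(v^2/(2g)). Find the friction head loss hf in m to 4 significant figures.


hf = 0.0340 * (64/0.08264) * (0.6792^2 / (2*9.81))
hf = 0.6191 m
Therefore the friction head loss hf = 0.6191 m.


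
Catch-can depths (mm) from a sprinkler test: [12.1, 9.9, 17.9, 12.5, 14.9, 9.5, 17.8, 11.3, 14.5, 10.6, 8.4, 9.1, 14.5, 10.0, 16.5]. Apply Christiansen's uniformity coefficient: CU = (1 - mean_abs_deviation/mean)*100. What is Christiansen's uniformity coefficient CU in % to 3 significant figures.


mean = 12.633 mm
mean |d_i - mean| = 2.7067 mm
CU = (1 - 2.7067/12.633)*100 = 78.6 %
Therefore Christiansen's uniformity coefficient CU = 78.6 %.


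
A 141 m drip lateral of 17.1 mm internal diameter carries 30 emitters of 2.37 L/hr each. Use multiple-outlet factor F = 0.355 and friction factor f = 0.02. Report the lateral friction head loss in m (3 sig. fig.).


Approach: apply Darcy-Weisbach with the multiple-outlet F-factor, Q = n*q/(3600*1000) m^3/s; v = Q/A; hf = F*f*(L/D)*(v^2/(2g)).
Q = 30*2.37/(3600*1000) = 1.9750e-05 m^3/s
A = pi*(17.1e-3/2)^2 = 2.2966e-04 m^2, so v = Q/A = 0.085997 m/s
hf = 0.355*0.02*(141/0.0171)*(0.085997^2/(2*9.81)) = 0.0221 m
Therefore the lateral friction head loss = 0.0221 m.


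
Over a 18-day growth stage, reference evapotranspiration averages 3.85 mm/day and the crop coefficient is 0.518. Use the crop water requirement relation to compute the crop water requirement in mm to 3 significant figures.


Approach: apply the crop water requirement relation, CWR = ET0 * Kc * days.
CWR = 3.85 * 0.518 * 18 = 35.9 mm
Therefore the crop water requirement = 35.9 mm.


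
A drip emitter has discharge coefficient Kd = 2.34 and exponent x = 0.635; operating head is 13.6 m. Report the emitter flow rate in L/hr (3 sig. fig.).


Approach: apply the emitter characteristic equation, q = Kd * h^x.
q = 2.34 * 13.6^0.635 = 12.3 L/hr
Therefore the emitter flow rate = 12.3 L/hr.


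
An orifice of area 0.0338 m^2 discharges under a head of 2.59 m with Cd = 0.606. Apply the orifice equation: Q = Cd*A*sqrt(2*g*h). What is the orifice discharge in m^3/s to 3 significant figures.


Q = 0.606 * 0.0338 * sqrt(2*9.81*2.59) = 0.146 m^3/s
Therefore the orifice discharge = 0.146 m^3/s.


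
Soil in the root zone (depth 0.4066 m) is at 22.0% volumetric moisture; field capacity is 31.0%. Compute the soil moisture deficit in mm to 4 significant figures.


Approach: apply the soil moisture deficit relation, SMD = (FC - theta)/100 * depth * 1000.
SMD = (31.0 - 22.0)/100 * 0.4066 * 1000 = 36.59 mm
Therefore the soil moisture deficit = 36.59 mm.


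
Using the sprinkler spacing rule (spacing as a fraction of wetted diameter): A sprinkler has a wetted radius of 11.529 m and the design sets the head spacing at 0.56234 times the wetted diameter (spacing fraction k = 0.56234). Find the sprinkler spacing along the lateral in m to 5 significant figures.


Approach: apply the sprinkler spacing rule (spacing as a fraction of wetted diameter), S = k*(2*R).
S = 0.56234 * (2 * 11.529) = 12.966 m
Therefore the sprinkler spacing along the lateral = 12.966 m.


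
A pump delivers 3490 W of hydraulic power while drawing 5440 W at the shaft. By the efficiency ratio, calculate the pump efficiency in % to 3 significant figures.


Approach: apply the efficiency ratio, eta = (P_out/P_in)*100.
eta = (3490 / 5440) * 100 = 64.2 %
Therefore the pump efficiency = 64.2 %.


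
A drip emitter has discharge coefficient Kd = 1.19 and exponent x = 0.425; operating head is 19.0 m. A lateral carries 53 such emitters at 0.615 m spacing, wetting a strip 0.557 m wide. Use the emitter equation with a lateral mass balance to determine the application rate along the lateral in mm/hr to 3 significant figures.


Approach: apply the emitter equation with a lateral mass balance, q = Kd*h^x; Q = n*q; rate = Q/(n*spacing*width).
Step 1 — single emitter flow (q = Kd*h^x):
  q = 1.19 * 19.0^0.425 = 4.1593 L/hr
Step 2 — total lateral flow: Q = 53 * 4.1593 = 220.44 L/hr
Step 3 — wetted area: A = 53 * 0.615 * 0.557 = 18.155 m^2
Step 4 — application rate: Q/A = 220.44/18.155 = 12.1 mm/hr
Therefore the application rate along the lateral = 12.1 mm/hr.


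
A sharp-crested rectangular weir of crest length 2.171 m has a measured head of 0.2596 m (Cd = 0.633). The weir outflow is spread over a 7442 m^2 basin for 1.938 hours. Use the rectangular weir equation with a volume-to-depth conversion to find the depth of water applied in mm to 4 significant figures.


Approach: apply the rectangular weir equation with a volume-to-depth conversion, Q = (2/3)*Cd*L*sqrt(2g)*H^1.5; d = Q*t/A * 1000.
Step 1 — weir discharge:
  Q = (2/3)*0.633*2.171*sqrt(2*9.81)*0.2596^1.5 = 0.536758 m^3/s
Step 2 — volume: V = 0.536758 * 1.938*3600 = 3744.86 m^3
Step 3 — depth: d = V/A * 1000 = 3744.86/7442 * 1000 = 503.2 mm
Therefore the depth of water applied = 503.2 mm.


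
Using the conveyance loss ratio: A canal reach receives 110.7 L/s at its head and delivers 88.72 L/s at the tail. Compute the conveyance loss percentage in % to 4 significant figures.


Approach: apply the conveyance loss ratio, loss% = ((Q_head - Q_tail)/Q_head)*100.
loss = ((110.7 - 88.72)/110.7)*100 = 19.86 %
Therefore the conveyance loss percentage = 19.86 %.


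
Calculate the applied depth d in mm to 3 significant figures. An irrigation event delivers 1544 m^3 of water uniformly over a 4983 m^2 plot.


Approach: apply depth from volume over area, d = (V/A)*1000.
d = (1544 / 4983) * 1000 = 310 mm
Therefore the applied depth d = 310 mm.


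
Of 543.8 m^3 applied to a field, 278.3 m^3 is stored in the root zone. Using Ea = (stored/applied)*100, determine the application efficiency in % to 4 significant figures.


Ea = (278.3/543.8)*100 = 51.18 %
Therefore the application efficiency = 51.18 %.
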